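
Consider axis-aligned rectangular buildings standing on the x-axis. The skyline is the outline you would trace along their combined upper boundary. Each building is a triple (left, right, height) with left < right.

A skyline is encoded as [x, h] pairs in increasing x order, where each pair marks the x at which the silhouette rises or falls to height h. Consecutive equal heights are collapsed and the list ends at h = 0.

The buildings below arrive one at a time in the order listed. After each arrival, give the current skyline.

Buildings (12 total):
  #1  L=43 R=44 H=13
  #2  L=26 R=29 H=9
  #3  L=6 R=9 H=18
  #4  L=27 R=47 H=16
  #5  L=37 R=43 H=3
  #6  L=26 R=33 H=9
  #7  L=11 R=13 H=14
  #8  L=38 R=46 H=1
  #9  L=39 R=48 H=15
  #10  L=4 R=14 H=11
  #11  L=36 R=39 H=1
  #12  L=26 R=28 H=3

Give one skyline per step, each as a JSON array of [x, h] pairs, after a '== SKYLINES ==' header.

== SKYLINES ==
[[43,13],[44,0]]
[[26,9],[29,0],[43,13],[44,0]]
[[6,18],[9,0],[26,9],[29,0],[43,13],[44,0]]
[[6,18],[9,0],[26,9],[27,16],[47,0]]
[[6,18],[9,0],[26,9],[27,16],[47,0]]
[[6,18],[9,0],[26,9],[27,16],[47,0]]
[[6,18],[9,0],[11,14],[13,0],[26,9],[27,16],[47,0]]
[[6,18],[9,0],[11,14],[13,0],[26,9],[27,16],[47,0]]
[[6,18],[9,0],[11,14],[13,0],[26,9],[27,16],[47,15],[48,0]]
[[4,11],[6,18],[9,11],[11,14],[13,11],[14,0],[26,9],[27,16],[47,15],[48,0]]
[[4,11],[6,18],[9,11],[11,14],[13,11],[14,0],[26,9],[27,16],[47,15],[48,0]]
[[4,11],[6,18],[9,11],[11,14],[13,11],[14,0],[26,9],[27,16],[47,15],[48,0]]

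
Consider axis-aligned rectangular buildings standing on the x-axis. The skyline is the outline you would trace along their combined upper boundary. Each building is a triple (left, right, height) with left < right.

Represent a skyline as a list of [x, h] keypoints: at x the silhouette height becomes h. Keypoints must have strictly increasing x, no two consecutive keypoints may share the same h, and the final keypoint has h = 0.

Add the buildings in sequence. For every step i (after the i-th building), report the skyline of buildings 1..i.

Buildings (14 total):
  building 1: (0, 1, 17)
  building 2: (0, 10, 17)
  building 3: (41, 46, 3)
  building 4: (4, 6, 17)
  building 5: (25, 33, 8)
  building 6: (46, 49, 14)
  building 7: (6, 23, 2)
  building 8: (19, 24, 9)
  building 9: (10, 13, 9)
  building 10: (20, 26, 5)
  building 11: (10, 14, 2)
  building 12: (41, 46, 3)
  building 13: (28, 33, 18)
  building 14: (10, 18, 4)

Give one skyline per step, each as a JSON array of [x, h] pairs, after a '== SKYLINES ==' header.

== SKYLINES ==
[[0,17],[1,0]]
[[0,17],[10,0]]
[[0,17],[10,0],[41,3],[46,0]]
[[0,17],[10,0],[41,3],[46,0]]
[[0,17],[10,0],[25,8],[33,0],[41,3],[46,0]]
[[0,17],[10,0],[25,8],[33,0],[41,3],[46,14],[49,0]]
[[0,17],[10,2],[23,0],[25,8],[33,0],[41,3],[46,14],[49,0]]
[[0,17],[10,2],[19,9],[24,0],[25,8],[33,0],[41,3],[46,14],[49,0]]
[[0,17],[10,9],[13,2],[19,9],[24,0],[25,8],[33,0],[41,3],[46,14],[49,0]]
[[0,17],[10,9],[13,2],[19,9],[24,5],[25,8],[33,0],[41,3],[46,14],[49,0]]
[[0,17],[10,9],[13,2],[19,9],[24,5],[25,8],[33,0],[41,3],[46,14],[49,0]]
[[0,17],[10,9],[13,2],[19,9],[24,5],[25,8],[33,0],[41,3],[46,14],[49,0]]
[[0,17],[10,9],[13,2],[19,9],[24,5],[25,8],[28,18],[33,0],[41,3],[46,14],[49,0]]
[[0,17],[10,9],[13,4],[18,2],[19,9],[24,5],[25,8],[28,18],[33,0],[41,3],[46,14],[49,0]]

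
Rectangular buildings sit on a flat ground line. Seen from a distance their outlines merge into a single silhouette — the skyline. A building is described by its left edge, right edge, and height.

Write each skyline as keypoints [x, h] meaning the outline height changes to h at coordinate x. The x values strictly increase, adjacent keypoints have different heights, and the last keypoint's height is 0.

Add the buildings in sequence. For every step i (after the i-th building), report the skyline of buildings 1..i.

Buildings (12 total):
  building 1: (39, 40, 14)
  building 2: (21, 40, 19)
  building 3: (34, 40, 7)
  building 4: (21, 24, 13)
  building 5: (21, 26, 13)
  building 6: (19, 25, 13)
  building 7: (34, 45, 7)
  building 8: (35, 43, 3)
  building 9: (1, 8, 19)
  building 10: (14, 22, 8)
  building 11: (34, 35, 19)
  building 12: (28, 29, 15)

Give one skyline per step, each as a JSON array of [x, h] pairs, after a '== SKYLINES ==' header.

== SKYLINES ==
[[39,14],[40,0]]
[[21,19],[40,0]]
[[21,19],[40,0]]
[[21,19],[40,0]]
[[21,19],[40,0]]
[[19,13],[21,19],[40,0]]
[[19,13],[21,19],[40,7],[45,0]]
[[19,13],[21,19],[40,7],[45,0]]
[[1,19],[8,0],[19,13],[21,19],[40,7],[45,0]]
[[1,19],[8,0],[14,8],[19,13],[21,19],[40,7],[45,0]]
[[1,19],[8,0],[14,8],[19,13],[21,19],[40,7],[45,0]]
[[1,19],[8,0],[14,8],[19,13],[21,19],[40,7],[45,0]]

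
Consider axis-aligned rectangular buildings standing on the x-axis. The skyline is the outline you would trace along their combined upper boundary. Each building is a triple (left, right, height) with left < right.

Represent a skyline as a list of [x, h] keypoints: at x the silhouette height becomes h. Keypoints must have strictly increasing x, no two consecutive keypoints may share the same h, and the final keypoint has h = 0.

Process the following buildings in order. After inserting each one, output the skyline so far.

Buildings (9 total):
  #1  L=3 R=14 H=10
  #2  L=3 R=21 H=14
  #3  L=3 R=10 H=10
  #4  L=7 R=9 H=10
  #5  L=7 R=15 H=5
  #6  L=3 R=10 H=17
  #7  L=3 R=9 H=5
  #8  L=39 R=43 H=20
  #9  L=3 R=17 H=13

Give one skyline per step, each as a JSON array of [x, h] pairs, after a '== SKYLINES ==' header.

== SKYLINES ==
[[3,10],[14,0]]
[[3,14],[21,0]]
[[3,14],[21,0]]
[[3,14],[21,0]]
[[3,14],[21,0]]
[[3,17],[10,14],[21,0]]
[[3,17],[10,14],[21,0]]
[[3,17],[10,14],[21,0],[39,20],[43,0]]
[[3,17],[10,14],[21,0],[39,20],[43,0]]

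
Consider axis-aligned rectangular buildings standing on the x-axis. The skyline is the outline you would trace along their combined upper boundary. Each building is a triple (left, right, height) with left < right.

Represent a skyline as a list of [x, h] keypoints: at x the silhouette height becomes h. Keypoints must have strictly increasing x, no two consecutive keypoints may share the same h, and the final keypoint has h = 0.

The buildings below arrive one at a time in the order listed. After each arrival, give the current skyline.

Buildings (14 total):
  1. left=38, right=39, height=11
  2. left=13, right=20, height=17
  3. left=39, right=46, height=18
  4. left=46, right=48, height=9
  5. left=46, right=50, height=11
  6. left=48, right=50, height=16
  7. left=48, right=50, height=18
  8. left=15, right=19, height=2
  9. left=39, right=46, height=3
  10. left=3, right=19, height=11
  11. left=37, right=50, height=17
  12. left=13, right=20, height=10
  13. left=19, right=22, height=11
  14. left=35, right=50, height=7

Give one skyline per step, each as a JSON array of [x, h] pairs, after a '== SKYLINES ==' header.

== SKYLINES ==
[[38,11],[39,0]]
[[13,17],[20,0],[38,11],[39,0]]
[[13,17],[20,0],[38,11],[39,18],[46,0]]
[[13,17],[20,0],[38,11],[39,18],[46,9],[48,0]]
[[13,17],[20,0],[38,11],[39,18],[46,11],[50,0]]
[[13,17],[20,0],[38,11],[39,18],[46,11],[48,16],[50,0]]
[[13,17],[20,0],[38,11],[39,18],[46,11],[48,18],[50,0]]
[[13,17],[20,0],[38,11],[39,18],[46,11],[48,18],[50,0]]
[[13,17],[20,0],[38,11],[39,18],[46,11],[48,18],[50,0]]
[[3,11],[13,17],[20,0],[38,11],[39,18],[46,11],[48,18],[50,0]]
[[3,11],[13,17],[20,0],[37,17],[39,18],[46,17],[48,18],[50,0]]
[[3,11],[13,17],[20,0],[37,17],[39,18],[46,17],[48,18],[50,0]]
[[3,11],[13,17],[20,11],[22,0],[37,17],[39,18],[46,17],[48,18],[50,0]]
[[3,11],[13,17],[20,11],[22,0],[35,7],[37,17],[39,18],[46,17],[48,18],[50,0]]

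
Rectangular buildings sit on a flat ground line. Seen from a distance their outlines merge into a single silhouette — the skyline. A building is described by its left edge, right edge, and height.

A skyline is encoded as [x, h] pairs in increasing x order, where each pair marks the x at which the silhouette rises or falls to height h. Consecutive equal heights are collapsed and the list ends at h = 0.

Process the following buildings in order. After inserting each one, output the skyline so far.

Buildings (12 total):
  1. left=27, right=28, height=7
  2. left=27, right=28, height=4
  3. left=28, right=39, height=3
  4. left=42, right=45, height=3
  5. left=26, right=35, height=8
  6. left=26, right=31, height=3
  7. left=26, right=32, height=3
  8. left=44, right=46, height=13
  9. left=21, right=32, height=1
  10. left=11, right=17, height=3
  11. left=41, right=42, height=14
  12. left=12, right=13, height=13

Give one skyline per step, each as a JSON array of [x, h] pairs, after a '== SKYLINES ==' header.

== SKYLINES ==
[[27,7],[28,0]]
[[27,7],[28,0]]
[[27,7],[28,3],[39,0]]
[[27,7],[28,3],[39,0],[42,3],[45,0]]
[[26,8],[35,3],[39,0],[42,3],[45,0]]
[[26,8],[35,3],[39,0],[42,3],[45,0]]
[[26,8],[35,3],[39,0],[42,3],[45,0]]
[[26,8],[35,3],[39,0],[42,3],[44,13],[46,0]]
[[21,1],[26,8],[35,3],[39,0],[42,3],[44,13],[46,0]]
[[11,3],[17,0],[21,1],[26,8],[35,3],[39,0],[42,3],[44,13],[46,0]]
[[11,3],[17,0],[21,1],[26,8],[35,3],[39,0],[41,14],[42,3],[44,13],[46,0]]
[[11,3],[12,13],[13,3],[17,0],[21,1],[26,8],[35,3],[39,0],[41,14],[42,3],[44,13],[46,0]]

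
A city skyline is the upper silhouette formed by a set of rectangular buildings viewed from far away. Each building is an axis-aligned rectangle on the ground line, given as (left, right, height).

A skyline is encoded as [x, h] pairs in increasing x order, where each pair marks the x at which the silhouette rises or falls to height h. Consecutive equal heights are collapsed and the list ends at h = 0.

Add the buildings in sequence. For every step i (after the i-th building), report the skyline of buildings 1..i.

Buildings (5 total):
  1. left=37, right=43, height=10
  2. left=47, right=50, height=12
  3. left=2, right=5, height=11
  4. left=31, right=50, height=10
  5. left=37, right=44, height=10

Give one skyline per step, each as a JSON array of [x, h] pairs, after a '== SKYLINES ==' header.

== SKYLINES ==
[[37,10],[43,0]]
[[37,10],[43,0],[47,12],[50,0]]
[[2,11],[5,0],[37,10],[43,0],[47,12],[50,0]]
[[2,11],[5,0],[31,10],[47,12],[50,0]]
[[2,11],[5,0],[31,10],[47,12],[50,0]]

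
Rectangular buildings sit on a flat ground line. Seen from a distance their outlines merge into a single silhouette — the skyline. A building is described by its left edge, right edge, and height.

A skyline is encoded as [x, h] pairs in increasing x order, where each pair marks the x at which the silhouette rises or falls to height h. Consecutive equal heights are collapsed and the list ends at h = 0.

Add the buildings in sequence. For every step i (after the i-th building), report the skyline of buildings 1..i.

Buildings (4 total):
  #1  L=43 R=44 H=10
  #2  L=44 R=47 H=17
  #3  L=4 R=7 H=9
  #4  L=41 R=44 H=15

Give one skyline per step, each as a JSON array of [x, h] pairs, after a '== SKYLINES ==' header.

== SKYLINES ==
[[43,10],[44,0]]
[[43,10],[44,17],[47,0]]
[[4,9],[7,0],[43,10],[44,17],[47,0]]
[[4,9],[7,0],[41,15],[44,17],[47,0]]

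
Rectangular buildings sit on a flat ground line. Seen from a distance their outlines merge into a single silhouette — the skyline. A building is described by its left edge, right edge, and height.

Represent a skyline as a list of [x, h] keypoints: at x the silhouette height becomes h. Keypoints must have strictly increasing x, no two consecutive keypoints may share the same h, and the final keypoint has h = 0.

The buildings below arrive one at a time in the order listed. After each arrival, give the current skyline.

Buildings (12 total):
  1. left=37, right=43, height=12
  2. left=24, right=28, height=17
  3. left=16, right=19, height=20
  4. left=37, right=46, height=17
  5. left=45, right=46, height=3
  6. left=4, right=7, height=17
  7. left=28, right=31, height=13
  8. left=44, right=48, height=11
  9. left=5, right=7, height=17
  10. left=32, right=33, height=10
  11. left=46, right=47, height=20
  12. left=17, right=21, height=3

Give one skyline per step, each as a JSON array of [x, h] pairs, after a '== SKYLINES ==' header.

== SKYLINES ==
[[37,12],[43,0]]
[[24,17],[28,0],[37,12],[43,0]]
[[16,20],[19,0],[24,17],[28,0],[37,12],[43,0]]
[[16,20],[19,0],[24,17],[28,0],[37,17],[46,0]]
[[16,20],[19,0],[24,17],[28,0],[37,17],[46,0]]
[[4,17],[7,0],[16,20],[19,0],[24,17],[28,0],[37,17],[46,0]]
[[4,17],[7,0],[16,20],[19,0],[24,17],[28,13],[31,0],[37,17],[46,0]]
[[4,17],[7,0],[16,20],[19,0],[24,17],[28,13],[31,0],[37,17],[46,11],[48,0]]
[[4,17],[7,0],[16,20],[19,0],[24,17],[28,13],[31,0],[37,17],[46,11],[48,0]]
[[4,17],[7,0],[16,20],[19,0],[24,17],[28,13],[31,0],[32,10],[33,0],[37,17],[46,11],[48,0]]
[[4,17],[7,0],[16,20],[19,0],[24,17],[28,13],[31,0],[32,10],[33,0],[37,17],[46,20],[47,11],[48,0]]
[[4,17],[7,0],[16,20],[19,3],[21,0],[24,17],[28,13],[31,0],[32,10],[33,0],[37,17],[46,20],[47,11],[48,0]]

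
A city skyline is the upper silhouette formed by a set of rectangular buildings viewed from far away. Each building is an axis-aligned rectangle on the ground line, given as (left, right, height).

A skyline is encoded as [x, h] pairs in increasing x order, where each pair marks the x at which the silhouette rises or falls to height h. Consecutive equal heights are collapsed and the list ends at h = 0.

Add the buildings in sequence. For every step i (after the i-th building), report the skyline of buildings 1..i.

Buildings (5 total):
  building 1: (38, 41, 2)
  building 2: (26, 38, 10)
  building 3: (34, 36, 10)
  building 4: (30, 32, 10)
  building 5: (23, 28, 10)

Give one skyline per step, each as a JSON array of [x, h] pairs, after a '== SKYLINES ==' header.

== SKYLINES ==
[[38,2],[41,0]]
[[26,10],[38,2],[41,0]]
[[26,10],[38,2],[41,0]]
[[26,10],[38,2],[41,0]]
[[23,10],[38,2],[41,0]]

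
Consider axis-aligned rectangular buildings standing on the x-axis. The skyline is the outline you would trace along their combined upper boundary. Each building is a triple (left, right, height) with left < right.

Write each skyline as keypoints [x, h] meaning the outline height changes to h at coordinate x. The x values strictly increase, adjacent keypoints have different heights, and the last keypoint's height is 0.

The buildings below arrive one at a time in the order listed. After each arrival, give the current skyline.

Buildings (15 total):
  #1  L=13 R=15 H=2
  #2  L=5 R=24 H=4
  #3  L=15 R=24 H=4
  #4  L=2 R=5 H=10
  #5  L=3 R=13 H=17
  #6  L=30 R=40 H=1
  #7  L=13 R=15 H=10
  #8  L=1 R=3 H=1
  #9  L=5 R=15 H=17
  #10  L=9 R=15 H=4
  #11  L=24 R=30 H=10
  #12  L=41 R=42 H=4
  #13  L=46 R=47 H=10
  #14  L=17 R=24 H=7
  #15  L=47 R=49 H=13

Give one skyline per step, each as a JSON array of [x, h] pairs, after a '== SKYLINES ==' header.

== SKYLINES ==
[[13,2],[15,0]]
[[5,4],[24,0]]
[[5,4],[24,0]]
[[2,10],[5,4],[24,0]]
[[2,10],[3,17],[13,4],[24,0]]
[[2,10],[3,17],[13,4],[24,0],[30,1],[40,0]]
[[2,10],[3,17],[13,10],[15,4],[24,0],[30,1],[40,0]]
[[1,1],[2,10],[3,17],[13,10],[15,4],[24,0],[30,1],[40,0]]
[[1,1],[2,10],[3,17],[15,4],[24,0],[30,1],[40,0]]
[[1,1],[2,10],[3,17],[15,4],[24,0],[30,1],[40,0]]
[[1,1],[2,10],[3,17],[15,4],[24,10],[30,1],[40,0]]
[[1,1],[2,10],[3,17],[15,4],[24,10],[30,1],[40,0],[41,4],[42,0]]
[[1,1],[2,10],[3,17],[15,4],[24,10],[30,1],[40,0],[41,4],[42,0],[46,10],[47,0]]
[[1,1],[2,10],[3,17],[15,4],[17,7],[24,10],[30,1],[40,0],[41,4],[42,0],[46,10],[47,0]]
[[1,1],[2,10],[3,17],[15,4],[17,7],[24,10],[30,1],[40,0],[41,4],[42,0],[46,10],[47,13],[49,0]]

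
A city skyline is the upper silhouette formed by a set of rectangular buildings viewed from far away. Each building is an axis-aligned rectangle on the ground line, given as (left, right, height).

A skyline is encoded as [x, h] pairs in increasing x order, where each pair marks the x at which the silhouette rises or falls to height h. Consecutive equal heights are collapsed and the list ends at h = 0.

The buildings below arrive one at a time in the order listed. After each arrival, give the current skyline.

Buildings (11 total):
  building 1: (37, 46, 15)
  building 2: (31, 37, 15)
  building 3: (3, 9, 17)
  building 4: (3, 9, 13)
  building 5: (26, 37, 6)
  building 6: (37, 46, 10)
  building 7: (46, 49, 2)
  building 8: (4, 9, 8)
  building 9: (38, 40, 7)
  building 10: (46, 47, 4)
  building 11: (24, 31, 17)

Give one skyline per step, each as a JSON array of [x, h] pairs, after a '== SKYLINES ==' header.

== SKYLINES ==
[[37,15],[46,0]]
[[31,15],[46,0]]
[[3,17],[9,0],[31,15],[46,0]]
[[3,17],[9,0],[31,15],[46,0]]
[[3,17],[9,0],[26,6],[31,15],[46,0]]
[[3,17],[9,0],[26,6],[31,15],[46,0]]
[[3,17],[9,0],[26,6],[31,15],[46,2],[49,0]]
[[3,17],[9,0],[26,6],[31,15],[46,2],[49,0]]
[[3,17],[9,0],[26,6],[31,15],[46,2],[49,0]]
[[3,17],[9,0],[26,6],[31,15],[46,4],[47,2],[49,0]]
[[3,17],[9,0],[24,17],[31,15],[46,4],[47,2],[49,0]]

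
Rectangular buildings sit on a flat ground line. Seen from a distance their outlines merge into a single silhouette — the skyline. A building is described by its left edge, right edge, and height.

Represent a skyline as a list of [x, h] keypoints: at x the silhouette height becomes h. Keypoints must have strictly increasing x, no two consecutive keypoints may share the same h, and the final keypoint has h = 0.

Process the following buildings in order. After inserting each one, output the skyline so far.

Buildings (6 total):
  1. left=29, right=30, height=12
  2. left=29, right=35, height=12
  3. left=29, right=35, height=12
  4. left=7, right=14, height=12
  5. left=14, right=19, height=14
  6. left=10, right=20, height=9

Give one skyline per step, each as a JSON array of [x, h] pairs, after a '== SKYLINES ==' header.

== SKYLINES ==
[[29,12],[30,0]]
[[29,12],[35,0]]
[[29,12],[35,0]]
[[7,12],[14,0],[29,12],[35,0]]
[[7,12],[14,14],[19,0],[29,12],[35,0]]
[[7,12],[14,14],[19,9],[20,0],[29,12],[35,0]]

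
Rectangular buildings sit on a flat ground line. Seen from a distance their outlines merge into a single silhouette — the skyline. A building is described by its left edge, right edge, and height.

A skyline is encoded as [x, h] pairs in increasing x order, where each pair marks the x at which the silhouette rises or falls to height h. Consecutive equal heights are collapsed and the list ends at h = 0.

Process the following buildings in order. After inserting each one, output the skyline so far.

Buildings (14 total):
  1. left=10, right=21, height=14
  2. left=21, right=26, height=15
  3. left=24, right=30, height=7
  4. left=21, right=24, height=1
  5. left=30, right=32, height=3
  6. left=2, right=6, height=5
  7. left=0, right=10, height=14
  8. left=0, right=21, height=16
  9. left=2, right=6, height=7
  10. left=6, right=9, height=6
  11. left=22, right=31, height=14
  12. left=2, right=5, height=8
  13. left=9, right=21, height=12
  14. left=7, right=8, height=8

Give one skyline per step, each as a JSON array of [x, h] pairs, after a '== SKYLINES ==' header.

== SKYLINES ==
[[10,14],[21,0]]
[[10,14],[21,15],[26,0]]
[[10,14],[21,15],[26,7],[30,0]]
[[10,14],[21,15],[26,7],[30,0]]
[[10,14],[21,15],[26,7],[30,3],[32,0]]
[[2,5],[6,0],[10,14],[21,15],[26,7],[30,3],[32,0]]
[[0,14],[21,15],[26,7],[30,3],[32,0]]
[[0,16],[21,15],[26,7],[30,3],[32,0]]
[[0,16],[21,15],[26,7],[30,3],[32,0]]
[[0,16],[21,15],[26,7],[30,3],[32,0]]
[[0,16],[21,15],[26,14],[31,3],[32,0]]
[[0,16],[21,15],[26,14],[31,3],[32,0]]
[[0,16],[21,15],[26,14],[31,3],[32,0]]
[[0,16],[21,15],[26,14],[31,3],[32,0]]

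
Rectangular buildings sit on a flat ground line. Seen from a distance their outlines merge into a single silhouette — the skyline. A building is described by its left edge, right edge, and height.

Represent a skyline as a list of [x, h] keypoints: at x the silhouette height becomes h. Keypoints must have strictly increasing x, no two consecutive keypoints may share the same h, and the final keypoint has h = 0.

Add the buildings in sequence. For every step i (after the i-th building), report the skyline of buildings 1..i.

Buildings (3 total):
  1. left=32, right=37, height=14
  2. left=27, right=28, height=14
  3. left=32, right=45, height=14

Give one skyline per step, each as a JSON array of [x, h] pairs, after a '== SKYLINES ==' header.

== SKYLINES ==
[[32,14],[37,0]]
[[27,14],[28,0],[32,14],[37,0]]
[[27,14],[28,0],[32,14],[45,0]]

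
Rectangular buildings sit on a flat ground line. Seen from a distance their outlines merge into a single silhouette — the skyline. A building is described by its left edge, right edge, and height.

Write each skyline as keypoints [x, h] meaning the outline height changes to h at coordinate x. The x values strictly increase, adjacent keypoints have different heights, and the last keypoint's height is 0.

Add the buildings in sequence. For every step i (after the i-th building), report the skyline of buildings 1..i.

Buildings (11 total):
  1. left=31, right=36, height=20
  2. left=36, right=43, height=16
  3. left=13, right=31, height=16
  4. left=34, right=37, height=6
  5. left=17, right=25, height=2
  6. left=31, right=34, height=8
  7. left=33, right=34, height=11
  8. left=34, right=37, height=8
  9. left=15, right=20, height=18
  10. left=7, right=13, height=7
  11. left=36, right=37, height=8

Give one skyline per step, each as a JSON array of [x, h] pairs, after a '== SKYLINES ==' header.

== SKYLINES ==
[[31,20],[36,0]]
[[31,20],[36,16],[43,0]]
[[13,16],[31,20],[36,16],[43,0]]
[[13,16],[31,20],[36,16],[43,0]]
[[13,16],[31,20],[36,16],[43,0]]
[[13,16],[31,20],[36,16],[43,0]]
[[13,16],[31,20],[36,16],[43,0]]
[[13,16],[31,20],[36,16],[43,0]]
[[13,16],[15,18],[20,16],[31,20],[36,16],[43,0]]
[[7,7],[13,16],[15,18],[20,16],[31,20],[36,16],[43,0]]
[[7,7],[13,16],[15,18],[20,16],[31,20],[36,16],[43,0]]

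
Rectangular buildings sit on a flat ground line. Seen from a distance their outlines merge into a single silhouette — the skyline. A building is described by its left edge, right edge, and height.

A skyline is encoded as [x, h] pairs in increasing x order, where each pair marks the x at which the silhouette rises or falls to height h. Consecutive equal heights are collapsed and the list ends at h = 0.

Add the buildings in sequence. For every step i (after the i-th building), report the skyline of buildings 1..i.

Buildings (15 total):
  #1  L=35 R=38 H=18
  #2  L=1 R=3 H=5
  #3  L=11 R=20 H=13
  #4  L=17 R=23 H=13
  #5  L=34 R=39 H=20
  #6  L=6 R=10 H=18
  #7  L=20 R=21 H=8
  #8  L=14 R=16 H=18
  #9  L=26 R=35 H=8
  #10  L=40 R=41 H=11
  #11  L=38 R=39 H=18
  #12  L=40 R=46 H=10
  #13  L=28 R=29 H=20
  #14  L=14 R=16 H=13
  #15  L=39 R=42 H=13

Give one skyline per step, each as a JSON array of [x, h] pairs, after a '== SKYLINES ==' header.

== SKYLINES ==
[[35,18],[38,0]]
[[1,5],[3,0],[35,18],[38,0]]
[[1,5],[3,0],[11,13],[20,0],[35,18],[38,0]]
[[1,5],[3,0],[11,13],[23,0],[35,18],[38,0]]
[[1,5],[3,0],[11,13],[23,0],[34,20],[39,0]]
[[1,5],[3,0],[6,18],[10,0],[11,13],[23,0],[34,20],[39,0]]
[[1,5],[3,0],[6,18],[10,0],[11,13],[23,0],[34,20],[39,0]]
[[1,5],[3,0],[6,18],[10,0],[11,13],[14,18],[16,13],[23,0],[34,20],[39,0]]
[[1,5],[3,0],[6,18],[10,0],[11,13],[14,18],[16,13],[23,0],[26,8],[34,20],[39,0]]
[[1,5],[3,0],[6,18],[10,0],[11,13],[14,18],[16,13],[23,0],[26,8],[34,20],[39,0],[40,11],[41,0]]
[[1,5],[3,0],[6,18],[10,0],[11,13],[14,18],[16,13],[23,0],[26,8],[34,20],[39,0],[40,11],[41,0]]
[[1,5],[3,0],[6,18],[10,0],[11,13],[14,18],[16,13],[23,0],[26,8],[34,20],[39,0],[40,11],[41,10],[46,0]]
[[1,5],[3,0],[6,18],[10,0],[11,13],[14,18],[16,13],[23,0],[26,8],[28,20],[29,8],[34,20],[39,0],[40,11],[41,10],[46,0]]
[[1,5],[3,0],[6,18],[10,0],[11,13],[14,18],[16,13],[23,0],[26,8],[28,20],[29,8],[34,20],[39,0],[40,11],[41,10],[46,0]]
[[1,5],[3,0],[6,18],[10,0],[11,13],[14,18],[16,13],[23,0],[26,8],[28,20],[29,8],[34,20],[39,13],[42,10],[46,0]]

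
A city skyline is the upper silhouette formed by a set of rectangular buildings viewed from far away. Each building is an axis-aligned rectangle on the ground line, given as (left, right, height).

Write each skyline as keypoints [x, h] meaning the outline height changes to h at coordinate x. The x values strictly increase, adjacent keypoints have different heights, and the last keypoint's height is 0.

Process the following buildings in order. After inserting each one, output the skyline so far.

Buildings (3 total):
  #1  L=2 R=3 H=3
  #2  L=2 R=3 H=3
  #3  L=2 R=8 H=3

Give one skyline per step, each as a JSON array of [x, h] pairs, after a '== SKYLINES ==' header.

== SKYLINES ==
[[2,3],[3,0]]
[[2,3],[3,0]]
[[2,3],[8,0]]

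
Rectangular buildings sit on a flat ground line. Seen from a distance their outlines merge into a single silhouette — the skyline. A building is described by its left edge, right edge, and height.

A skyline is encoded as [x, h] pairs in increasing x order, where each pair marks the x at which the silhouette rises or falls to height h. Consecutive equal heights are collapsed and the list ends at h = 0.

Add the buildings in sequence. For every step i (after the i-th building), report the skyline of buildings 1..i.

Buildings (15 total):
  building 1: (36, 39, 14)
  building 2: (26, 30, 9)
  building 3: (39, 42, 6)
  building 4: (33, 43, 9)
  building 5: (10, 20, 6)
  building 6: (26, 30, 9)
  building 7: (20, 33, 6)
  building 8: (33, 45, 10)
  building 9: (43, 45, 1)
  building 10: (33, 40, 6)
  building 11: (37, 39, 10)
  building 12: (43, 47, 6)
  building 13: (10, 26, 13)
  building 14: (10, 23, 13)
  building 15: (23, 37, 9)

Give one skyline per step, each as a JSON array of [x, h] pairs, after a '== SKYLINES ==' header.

== SKYLINES ==
[[36,14],[39,0]]
[[26,9],[30,0],[36,14],[39,0]]
[[26,9],[30,0],[36,14],[39,6],[42,0]]
[[26,9],[30,0],[33,9],[36,14],[39,9],[43,0]]
[[10,6],[20,0],[26,9],[30,0],[33,9],[36,14],[39,9],[43,0]]
[[10,6],[20,0],[26,9],[30,0],[33,9],[36,14],[39,9],[43,0]]
[[10,6],[26,9],[30,6],[33,9],[36,14],[39,9],[43,0]]
[[10,6],[26,9],[30,6],[33,10],[36,14],[39,10],[45,0]]
[[10,6],[26,9],[30,6],[33,10],[36,14],[39,10],[45,0]]
[[10,6],[26,9],[30,6],[33,10],[36,14],[39,10],[45,0]]
[[10,6],[26,9],[30,6],[33,10],[36,14],[39,10],[45,0]]
[[10,6],[26,9],[30,6],[33,10],[36,14],[39,10],[45,6],[47,0]]
[[10,13],[26,9],[30,6],[33,10],[36,14],[39,10],[45,6],[47,0]]
[[10,13],[26,9],[30,6],[33,10],[36,14],[39,10],[45,6],[47,0]]
[[10,13],[26,9],[33,10],[36,14],[39,10],[45,6],[47,0]]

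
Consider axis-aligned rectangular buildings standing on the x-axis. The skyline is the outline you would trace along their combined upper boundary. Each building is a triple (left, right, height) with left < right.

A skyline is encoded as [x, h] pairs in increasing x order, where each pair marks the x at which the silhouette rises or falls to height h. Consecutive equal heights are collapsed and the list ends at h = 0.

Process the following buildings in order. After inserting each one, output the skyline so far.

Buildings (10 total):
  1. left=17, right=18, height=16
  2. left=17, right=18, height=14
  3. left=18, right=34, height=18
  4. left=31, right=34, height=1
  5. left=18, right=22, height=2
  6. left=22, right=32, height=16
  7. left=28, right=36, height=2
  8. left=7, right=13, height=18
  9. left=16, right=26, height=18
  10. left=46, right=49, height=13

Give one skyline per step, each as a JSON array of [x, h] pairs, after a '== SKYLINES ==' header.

== SKYLINES ==
[[17,16],[18,0]]
[[17,16],[18,0]]
[[17,16],[18,18],[34,0]]
[[17,16],[18,18],[34,0]]
[[17,16],[18,18],[34,0]]
[[17,16],[18,18],[34,0]]
[[17,16],[18,18],[34,2],[36,0]]
[[7,18],[13,0],[17,16],[18,18],[34,2],[36,0]]
[[7,18],[13,0],[16,18],[34,2],[36,0]]
[[7,18],[13,0],[16,18],[34,2],[36,0],[46,13],[49,0]]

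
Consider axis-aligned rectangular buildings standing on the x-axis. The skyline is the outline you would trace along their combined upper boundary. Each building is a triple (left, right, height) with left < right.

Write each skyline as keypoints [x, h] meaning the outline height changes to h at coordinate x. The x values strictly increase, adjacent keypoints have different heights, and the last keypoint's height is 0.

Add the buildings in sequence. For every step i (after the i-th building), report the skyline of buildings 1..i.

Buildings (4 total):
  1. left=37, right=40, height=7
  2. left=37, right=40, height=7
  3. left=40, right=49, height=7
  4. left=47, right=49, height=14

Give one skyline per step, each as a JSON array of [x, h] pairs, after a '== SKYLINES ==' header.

== SKYLINES ==
[[37,7],[40,0]]
[[37,7],[40,0]]
[[37,7],[49,0]]
[[37,7],[47,14],[49,0]]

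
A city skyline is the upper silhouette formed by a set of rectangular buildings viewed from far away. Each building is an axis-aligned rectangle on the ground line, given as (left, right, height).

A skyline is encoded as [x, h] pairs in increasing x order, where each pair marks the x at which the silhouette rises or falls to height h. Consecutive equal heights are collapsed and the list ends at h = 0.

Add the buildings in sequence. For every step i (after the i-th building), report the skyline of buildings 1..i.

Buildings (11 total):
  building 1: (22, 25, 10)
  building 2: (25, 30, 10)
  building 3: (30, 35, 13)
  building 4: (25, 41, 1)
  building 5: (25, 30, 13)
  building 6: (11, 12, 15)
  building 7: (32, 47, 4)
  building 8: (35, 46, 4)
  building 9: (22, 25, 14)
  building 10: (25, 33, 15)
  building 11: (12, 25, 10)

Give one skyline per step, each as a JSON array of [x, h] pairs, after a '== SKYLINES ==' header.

== SKYLINES ==
[[22,10],[25,0]]
[[22,10],[30,0]]
[[22,10],[30,13],[35,0]]
[[22,10],[30,13],[35,1],[41,0]]
[[22,10],[25,13],[35,1],[41,0]]
[[11,15],[12,0],[22,10],[25,13],[35,1],[41,0]]
[[11,15],[12,0],[22,10],[25,13],[35,4],[47,0]]
[[11,15],[12,0],[22,10],[25,13],[35,4],[47,0]]
[[11,15],[12,0],[22,14],[25,13],[35,4],[47,0]]
[[11,15],[12,0],[22,14],[25,15],[33,13],[35,4],[47,0]]
[[11,15],[12,10],[22,14],[25,15],[33,13],[35,4],[47,0]]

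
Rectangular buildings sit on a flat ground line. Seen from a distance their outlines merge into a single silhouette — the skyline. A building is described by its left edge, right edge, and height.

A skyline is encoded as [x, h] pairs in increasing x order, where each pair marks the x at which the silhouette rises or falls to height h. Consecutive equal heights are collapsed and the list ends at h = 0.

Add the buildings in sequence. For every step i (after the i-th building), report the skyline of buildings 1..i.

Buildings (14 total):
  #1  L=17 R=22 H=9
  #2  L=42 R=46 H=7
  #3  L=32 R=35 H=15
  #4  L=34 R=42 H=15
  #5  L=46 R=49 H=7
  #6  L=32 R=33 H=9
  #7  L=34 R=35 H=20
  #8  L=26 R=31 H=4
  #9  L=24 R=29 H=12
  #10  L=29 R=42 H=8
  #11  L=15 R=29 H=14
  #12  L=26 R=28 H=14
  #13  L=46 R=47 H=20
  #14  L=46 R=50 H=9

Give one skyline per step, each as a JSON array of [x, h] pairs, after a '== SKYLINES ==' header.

== SKYLINES ==
[[17,9],[22,0]]
[[17,9],[22,0],[42,7],[46,0]]
[[17,9],[22,0],[32,15],[35,0],[42,7],[46,0]]
[[17,9],[22,0],[32,15],[42,7],[46,0]]
[[17,9],[22,0],[32,15],[42,7],[49,0]]
[[17,9],[22,0],[32,15],[42,7],[49,0]]
[[17,9],[22,0],[32,15],[34,20],[35,15],[42,7],[49,0]]
[[17,9],[22,0],[26,4],[31,0],[32,15],[34,20],[35,15],[42,7],[49,0]]
[[17,9],[22,0],[24,12],[29,4],[31,0],[32,15],[34,20],[35,15],[42,7],[49,0]]
[[17,9],[22,0],[24,12],[29,8],[32,15],[34,20],[35,15],[42,7],[49,0]]
[[15,14],[29,8],[32,15],[34,20],[35,15],[42,7],[49,0]]
[[15,14],[29,8],[32,15],[34,20],[35,15],[42,7],[49,0]]
[[15,14],[29,8],[32,15],[34,20],[35,15],[42,7],[46,20],[47,7],[49,0]]
[[15,14],[29,8],[32,15],[34,20],[35,15],[42,7],[46,20],[47,9],[50,0]]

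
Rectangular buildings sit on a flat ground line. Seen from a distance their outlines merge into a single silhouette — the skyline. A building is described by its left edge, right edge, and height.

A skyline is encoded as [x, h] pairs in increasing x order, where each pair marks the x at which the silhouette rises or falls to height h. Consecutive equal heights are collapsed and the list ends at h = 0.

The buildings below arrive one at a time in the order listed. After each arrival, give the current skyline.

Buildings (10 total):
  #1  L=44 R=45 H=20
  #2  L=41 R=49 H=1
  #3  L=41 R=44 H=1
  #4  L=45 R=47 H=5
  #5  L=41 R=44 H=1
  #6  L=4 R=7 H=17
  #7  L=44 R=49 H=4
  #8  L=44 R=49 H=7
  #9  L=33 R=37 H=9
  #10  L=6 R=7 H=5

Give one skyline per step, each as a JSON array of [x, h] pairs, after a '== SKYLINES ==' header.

== SKYLINES ==
[[44,20],[45,0]]
[[41,1],[44,20],[45,1],[49,0]]
[[41,1],[44,20],[45,1],[49,0]]
[[41,1],[44,20],[45,5],[47,1],[49,0]]
[[41,1],[44,20],[45,5],[47,1],[49,0]]
[[4,17],[7,0],[41,1],[44,20],[45,5],[47,1],[49,0]]
[[4,17],[7,0],[41,1],[44,20],[45,5],[47,4],[49,0]]
[[4,17],[7,0],[41,1],[44,20],[45,7],[49,0]]
[[4,17],[7,0],[33,9],[37,0],[41,1],[44,20],[45,7],[49,0]]
[[4,17],[7,0],[33,9],[37,0],[41,1],[44,20],[45,7],[49,0]]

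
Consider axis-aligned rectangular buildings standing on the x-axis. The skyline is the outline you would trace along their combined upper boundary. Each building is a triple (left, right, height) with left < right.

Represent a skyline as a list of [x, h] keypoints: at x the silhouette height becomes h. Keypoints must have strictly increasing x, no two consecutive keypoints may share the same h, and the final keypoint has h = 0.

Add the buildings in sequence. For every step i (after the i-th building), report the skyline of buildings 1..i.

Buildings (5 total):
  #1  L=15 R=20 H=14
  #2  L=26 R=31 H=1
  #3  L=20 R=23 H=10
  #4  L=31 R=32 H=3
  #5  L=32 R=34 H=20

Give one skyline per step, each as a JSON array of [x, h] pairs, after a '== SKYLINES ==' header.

== SKYLINES ==
[[15,14],[20,0]]
[[15,14],[20,0],[26,1],[31,0]]
[[15,14],[20,10],[23,0],[26,1],[31,0]]
[[15,14],[20,10],[23,0],[26,1],[31,3],[32,0]]
[[15,14],[20,10],[23,0],[26,1],[31,3],[32,20],[34,0]]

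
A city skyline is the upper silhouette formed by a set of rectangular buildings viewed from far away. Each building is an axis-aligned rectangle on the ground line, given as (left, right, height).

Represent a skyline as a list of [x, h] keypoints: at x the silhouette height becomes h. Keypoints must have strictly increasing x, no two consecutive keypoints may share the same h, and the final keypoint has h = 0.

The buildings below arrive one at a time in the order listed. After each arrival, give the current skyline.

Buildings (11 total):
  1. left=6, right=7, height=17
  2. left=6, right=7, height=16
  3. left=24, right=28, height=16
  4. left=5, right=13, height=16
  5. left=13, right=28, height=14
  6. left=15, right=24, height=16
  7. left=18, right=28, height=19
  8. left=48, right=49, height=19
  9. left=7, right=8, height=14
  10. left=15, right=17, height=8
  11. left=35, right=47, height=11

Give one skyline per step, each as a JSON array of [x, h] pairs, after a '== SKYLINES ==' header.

== SKYLINES ==
[[6,17],[7,0]]
[[6,17],[7,0]]
[[6,17],[7,0],[24,16],[28,0]]
[[5,16],[6,17],[7,16],[13,0],[24,16],[28,0]]
[[5,16],[6,17],[7,16],[13,14],[24,16],[28,0]]
[[5,16],[6,17],[7,16],[13,14],[15,16],[28,0]]
[[5,16],[6,17],[7,16],[13,14],[15,16],[18,19],[28,0]]
[[5,16],[6,17],[7,16],[13,14],[15,16],[18,19],[28,0],[48,19],[49,0]]
[[5,16],[6,17],[7,16],[13,14],[15,16],[18,19],[28,0],[48,19],[49,0]]
[[5,16],[6,17],[7,16],[13,14],[15,16],[18,19],[28,0],[48,19],[49,0]]
[[5,16],[6,17],[7,16],[13,14],[15,16],[18,19],[28,0],[35,11],[47,0],[48,19],[49,0]]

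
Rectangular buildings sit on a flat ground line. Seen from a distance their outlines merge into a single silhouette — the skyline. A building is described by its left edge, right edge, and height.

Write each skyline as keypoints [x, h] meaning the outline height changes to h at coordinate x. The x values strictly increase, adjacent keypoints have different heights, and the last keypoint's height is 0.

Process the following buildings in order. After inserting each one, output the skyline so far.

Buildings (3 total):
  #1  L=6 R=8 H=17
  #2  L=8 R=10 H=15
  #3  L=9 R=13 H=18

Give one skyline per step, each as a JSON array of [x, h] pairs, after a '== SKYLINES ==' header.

== SKYLINES ==
[[6,17],[8,0]]
[[6,17],[8,15],[10,0]]
[[6,17],[8,15],[9,18],[13,0]]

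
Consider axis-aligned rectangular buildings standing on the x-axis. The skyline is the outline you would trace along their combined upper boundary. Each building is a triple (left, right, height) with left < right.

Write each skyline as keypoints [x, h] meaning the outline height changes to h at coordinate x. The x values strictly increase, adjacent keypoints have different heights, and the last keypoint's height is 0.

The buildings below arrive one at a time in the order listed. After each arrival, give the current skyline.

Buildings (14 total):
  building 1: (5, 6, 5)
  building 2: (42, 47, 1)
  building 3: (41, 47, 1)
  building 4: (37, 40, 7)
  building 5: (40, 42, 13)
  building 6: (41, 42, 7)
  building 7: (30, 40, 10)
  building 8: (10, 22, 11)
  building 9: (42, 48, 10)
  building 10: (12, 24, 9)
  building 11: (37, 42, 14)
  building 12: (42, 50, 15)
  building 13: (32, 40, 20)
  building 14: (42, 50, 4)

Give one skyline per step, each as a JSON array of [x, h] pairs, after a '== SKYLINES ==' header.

== SKYLINES ==
[[5,5],[6,0]]
[[5,5],[6,0],[42,1],[47,0]]
[[5,5],[6,0],[41,1],[47,0]]
[[5,5],[6,0],[37,7],[40,0],[41,1],[47,0]]
[[5,5],[6,0],[37,7],[40,13],[42,1],[47,0]]
[[5,5],[6,0],[37,7],[40,13],[42,1],[47,0]]
[[5,5],[6,0],[30,10],[40,13],[42,1],[47,0]]
[[5,5],[6,0],[10,11],[22,0],[30,10],[40,13],[42,1],[47,0]]
[[5,5],[6,0],[10,11],[22,0],[30,10],[40,13],[42,10],[48,0]]
[[5,5],[6,0],[10,11],[22,9],[24,0],[30,10],[40,13],[42,10],[48,0]]
[[5,5],[6,0],[10,11],[22,9],[24,0],[30,10],[37,14],[42,10],[48,0]]
[[5,5],[6,0],[10,11],[22,9],[24,0],[30,10],[37,14],[42,15],[50,0]]
[[5,5],[6,0],[10,11],[22,9],[24,0],[30,10],[32,20],[40,14],[42,15],[50,0]]
[[5,5],[6,0],[10,11],[22,9],[24,0],[30,10],[32,20],[40,14],[42,15],[50,0]]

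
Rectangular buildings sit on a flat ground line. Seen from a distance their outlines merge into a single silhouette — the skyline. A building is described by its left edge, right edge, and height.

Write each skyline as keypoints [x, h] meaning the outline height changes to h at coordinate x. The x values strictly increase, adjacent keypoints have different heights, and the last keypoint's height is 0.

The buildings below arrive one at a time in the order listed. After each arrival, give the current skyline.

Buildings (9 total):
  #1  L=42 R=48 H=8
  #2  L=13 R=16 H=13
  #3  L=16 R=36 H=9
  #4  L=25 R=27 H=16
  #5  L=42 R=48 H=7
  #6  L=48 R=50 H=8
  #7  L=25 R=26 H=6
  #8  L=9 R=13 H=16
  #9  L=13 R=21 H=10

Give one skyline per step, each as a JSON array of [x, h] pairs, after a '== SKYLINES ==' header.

== SKYLINES ==
[[42,8],[48,0]]
[[13,13],[16,0],[42,8],[48,0]]
[[13,13],[16,9],[36,0],[42,8],[48,0]]
[[13,13],[16,9],[25,16],[27,9],[36,0],[42,8],[48,0]]
[[13,13],[16,9],[25,16],[27,9],[36,0],[42,8],[48,0]]
[[13,13],[16,9],[25,16],[27,9],[36,0],[42,8],[50,0]]
[[13,13],[16,9],[25,16],[27,9],[36,0],[42,8],[50,0]]
[[9,16],[13,13],[16,9],[25,16],[27,9],[36,0],[42,8],[50,0]]
[[9,16],[13,13],[16,10],[21,9],[25,16],[27,9],[36,0],[42,8],[50,0]]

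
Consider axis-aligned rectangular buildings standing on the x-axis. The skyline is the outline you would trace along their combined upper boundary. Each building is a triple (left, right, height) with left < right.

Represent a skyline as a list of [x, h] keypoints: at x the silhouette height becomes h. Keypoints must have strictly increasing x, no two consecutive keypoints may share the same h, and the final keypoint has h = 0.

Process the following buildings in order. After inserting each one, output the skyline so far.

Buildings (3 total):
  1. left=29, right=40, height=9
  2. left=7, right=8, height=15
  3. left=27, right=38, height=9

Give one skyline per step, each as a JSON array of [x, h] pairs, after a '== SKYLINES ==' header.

== SKYLINES ==
[[29,9],[40,0]]
[[7,15],[8,0],[29,9],[40,0]]
[[7,15],[8,0],[27,9],[40,0]]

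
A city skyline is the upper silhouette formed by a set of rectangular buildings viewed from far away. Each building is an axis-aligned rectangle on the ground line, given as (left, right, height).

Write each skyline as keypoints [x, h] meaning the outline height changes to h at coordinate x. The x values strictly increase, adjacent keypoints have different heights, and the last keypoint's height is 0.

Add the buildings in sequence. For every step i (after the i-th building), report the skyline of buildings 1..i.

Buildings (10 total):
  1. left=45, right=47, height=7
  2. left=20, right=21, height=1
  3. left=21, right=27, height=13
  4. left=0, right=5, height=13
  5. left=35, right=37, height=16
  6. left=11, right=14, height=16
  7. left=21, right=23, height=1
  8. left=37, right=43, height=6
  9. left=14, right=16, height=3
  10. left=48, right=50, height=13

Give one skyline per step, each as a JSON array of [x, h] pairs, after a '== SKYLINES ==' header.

== SKYLINES ==
[[45,7],[47,0]]
[[20,1],[21,0],[45,7],[47,0]]
[[20,1],[21,13],[27,0],[45,7],[47,0]]
[[0,13],[5,0],[20,1],[21,13],[27,0],[45,7],[47,0]]
[[0,13],[5,0],[20,1],[21,13],[27,0],[35,16],[37,0],[45,7],[47,0]]
[[0,13],[5,0],[11,16],[14,0],[20,1],[21,13],[27,0],[35,16],[37,0],[45,7],[47,0]]
[[0,13],[5,0],[11,16],[14,0],[20,1],[21,13],[27,0],[35,16],[37,0],[45,7],[47,0]]
[[0,13],[5,0],[11,16],[14,0],[20,1],[21,13],[27,0],[35,16],[37,6],[43,0],[45,7],[47,0]]
[[0,13],[5,0],[11,16],[14,3],[16,0],[20,1],[21,13],[27,0],[35,16],[37,6],[43,0],[45,7],[47,0]]
[[0,13],[5,0],[11,16],[14,3],[16,0],[20,1],[21,13],[27,0],[35,16],[37,6],[43,0],[45,7],[47,0],[48,13],[50,0]]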